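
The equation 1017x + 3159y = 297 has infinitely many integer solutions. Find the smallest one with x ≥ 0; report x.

255

gcd(3159, 1017):
  3159 = 3*1017 + 108
  1017 = 9*108 + 45
  108 = 2*45 + 18
  45 = 2*18 + 9
  18 = 2*9
so gcd(3159, 1017) = 9.
9 divides 297, so solutions exist.
Back-substitute for Bézout coefficients:
  9 = 45 - 2*18
  ... = 1017*(146) + 3159*(-47)
Scale by 297/9 = 33: (x₀, y₀) = (4818, -1551).
General solution: x = 4818 + 351t, y = -1551 - 113t for integer t.
x ≥ 0: smallest is 4818 mod 351 = 255 (at t = -13), with y = -82.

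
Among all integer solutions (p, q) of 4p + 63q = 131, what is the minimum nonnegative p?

gcd(63, 4) = 1  (63 = 15·4 + 3, 4 = 1·3 + 1, 3 = 3·1).
1 divides 131, so solutions exist.
Back-substituting, 4·(16) + 63·(-1) = 1.
Scale by 131/1 = 131: (p₀, q₀) = (2096, -131).
General solution: p = 2096 + 63t, q = -131 - 4t for integer t.
p ≥ 0: smallest is 2096 mod 63 = 17 (at t = -33), with q = 1.

17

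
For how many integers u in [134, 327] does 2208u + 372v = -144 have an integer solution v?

6

gcd(2208, 372) = 12  (2208 = 5*372 + 348, 372 = 1*348 + 24, 348 = 14*24 + 12, 24 = 2*12).
Back-substituting, 2208*(15) + 372*(-89) = 12.
Scale by -12: particular solution (-180, 1068); reduce u mod 31: (6, -36).
General solution: u = 6 + 31t, v = -36 - 184t for integer t.
134 ≤ 6 + 31t ≤ 327 gives t ∈ [5, 10], which is 6 values.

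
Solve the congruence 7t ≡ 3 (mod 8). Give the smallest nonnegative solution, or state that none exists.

5

gcd(8, 7) = 1  (8 = 1*7 + 1, 7 = 7*1).
1 divides 3, so solutions exist.
Back-substituting, 7*(-1) + 8*(1) = 1.
So 7*(-1) ≡ 1 (mod 8); multiply by 3: t ≡ -3 (mod 8).
Smallest nonnegative: t = -3 mod 8 = 5.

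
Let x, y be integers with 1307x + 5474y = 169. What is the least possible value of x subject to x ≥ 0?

gcd(5474, 1307) = 1.
1 divides 169, so solutions exist.
By Bézout, 1307·(-2559) + 5474·(611) = 1.
Scale by 169/1 = 169: (x₀, y₀) = (-432471, 103259).
General solution: x = -432471 + 5474t, y = 103259 - 1307t for integer t.
x ≥ 0: smallest is -432471 mod 5474 = 5449 (at t = 80), with y = -1301.

5449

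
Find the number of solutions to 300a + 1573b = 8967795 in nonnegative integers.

gcd(1573, 300) = 1  (1573 = 5*300 + 73, 300 = 4*73 + 8, 73 = 9*8 + 1, 8 = 8*1).
Back-substituting, 300*(-194) + 1573*(37) = 1.
Scale by 8967795: one solution is (-1739752230, 331808415). Reduce a mod 1573: (1500, 5415).
General: a = 1500 + 1573t, b = 5415 - 300t.
a ≥ 0 ⇒ t ≥ 0; b ≥ 0 ⇒ t ≤ 18. So t ∈ [0, 18]: 19 solutions.

19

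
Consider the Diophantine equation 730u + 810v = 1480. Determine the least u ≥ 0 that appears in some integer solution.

22

gcd(810, 730):
  810 = 1·730 + 80
  730 = 9·80 + 10
  80 = 8·10
so gcd(810, 730) = 10.
10 divides 1480, so solutions exist.
Back-substitute for Bézout coefficients:
  10 = 730 - 9·80
  ... = 730·(10) + 810·(-9)
Scale by 1480/10 = 148: (u₀, v₀) = (1480, -1332).
General solution: u = 1480 + 81t, v = -1332 - 73t for integer t.
u ≥ 0: smallest is 1480 mod 81 = 22 (at t = -18), with v = -18.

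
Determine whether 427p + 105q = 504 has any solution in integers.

yes

gcd(427, 105):
  427 = 4·105 + 7
  105 = 15·7
so gcd(427, 105) = 7.
7 divides 504, so integer solutions exist.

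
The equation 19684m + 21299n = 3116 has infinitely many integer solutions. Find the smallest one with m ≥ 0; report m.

gcd(21299, 19684) = 19.
19 divides 3116, so solutions exist.
By Bézout, 19684*(211) + 21299*(-195) = 19.
Scale by 3116/19 = 164: (m₀, n₀) = (34604, -31980).
General solution: m = 34604 + 1121t, n = -31980 - 1036t for integer t.
m ≥ 0: smallest is 34604 mod 1121 = 974 (at t = -30), with n = -900.

974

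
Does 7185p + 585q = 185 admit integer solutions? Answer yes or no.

gcd(7185, 585) = 15  (7185 = 12×585 + 165, 585 = 3×165 + 90, 165 = 1×90 + 75, 90 = 1×75 + 15, 75 = 5×15).
15 does not divide 185 (remainder 5), so no integer solutions.

no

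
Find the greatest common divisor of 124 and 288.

4

gcd(288, 124):
  288 = 2*124 + 40
  124 = 3*40 + 4
  40 = 10*4
so gcd(288, 124) = 4.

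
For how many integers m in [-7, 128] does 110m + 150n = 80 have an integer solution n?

9

gcd(150, 110):
  150 = 1·110 + 40
  110 = 2·40 + 30
  40 = 1·30 + 10
  30 = 3·10
so gcd(150, 110) = 10.
Back-substitute for Bézout coefficients:
  10 = 40 - 1·30
  ... = 110·(-4) + 150·(3)
Scale by 8: particular solution (-32, 24); reduce m mod 15: (13, -9).
General solution: m = 13 + 15t, n = -9 - 11t for integer t.
-7 ≤ 13 + 15t ≤ 128 gives t ∈ [-1, 7], which is 9 values.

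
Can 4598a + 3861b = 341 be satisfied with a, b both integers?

gcd(4598, 3861):
  4598 = 1·3861 + 737
  3861 = 5·737 + 176
  737 = 4·176 + 33
  176 = 5·33 + 11
  33 = 3·11
so gcd(4598, 3861) = 11.
11 divides 341, so integer solutions exist.

yes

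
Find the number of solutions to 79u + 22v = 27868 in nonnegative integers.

gcd(79, 22):
  79 = 3×22 + 13
  22 = 1×13 + 9
  13 = 1×9 + 4
  9 = 2×4 + 1
  4 = 4×1
so gcd(79, 22) = 1.
Back-substitute for Bézout coefficients:
  1 = 9 - 2×4
  ... = 79×(-5) + 22×(18)
Scale by 27868: one solution is (-139340, 501624). Reduce u mod 22: (8, 1238).
General: u = 8 + 22t, v = 1238 - 79t.
u ≥ 0 ⇒ t ≥ 0; v ≥ 0 ⇒ t ≤ 15. So t ∈ [0, 15]: 16 solutions.

16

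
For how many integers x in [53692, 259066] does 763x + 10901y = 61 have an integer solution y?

19

gcd(10901, 763) = 1  (10901 = 14×763 + 219, 763 = 3×219 + 106, 219 = 2×106 + 7, 106 = 15×7 + 1, 7 = 7×1).
Back-substituting, 763×(1543) + 10901×(-108) = 1.
Scale by 61: particular solution (94123, -6588); reduce x mod 10901: (6915, -484).
General solution: x = 6915 + 10901t, y = -484 - 763t for integer t.
53692 ≤ 6915 + 10901t ≤ 259066 gives t ∈ [5, 23], which is 19 values.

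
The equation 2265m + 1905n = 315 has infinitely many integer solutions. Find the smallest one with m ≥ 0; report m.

112

gcd(2265, 1905):
  2265 = 1*1905 + 360
  1905 = 5*360 + 105
  360 = 3*105 + 45
  105 = 2*45 + 15
  45 = 3*15
so gcd(2265, 1905) = 15.
15 divides 315, so solutions exist.
Back-substitute for Bézout coefficients:
  15 = 105 - 2*45
  ... = 2265*(-37) + 1905*(44)
Scale by 315/15 = 21: (m₀, n₀) = (-777, 924).
General solution: m = -777 + 127t, n = 924 - 151t for integer t.
m ≥ 0: smallest is -777 mod 127 = 112 (at t = 7), with n = -133.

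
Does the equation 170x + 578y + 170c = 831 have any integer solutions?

no

gcd(578, 170) = 34  (578 = 3·170 + 68, 170 = 2·68 + 34, 68 = 2·34).
gcd(34, 170) = 34.
34 does not divide 831 (remainder 15), so no integer solutions.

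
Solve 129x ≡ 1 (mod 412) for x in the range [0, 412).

313

gcd(412, 129):
  412 = 3·129 + 25
  129 = 5·25 + 4
  25 = 6·4 + 1
  4 = 4·1
so gcd(412, 129) = 1.
Back-substitute for Bézout coefficients:
  1 = 25 - 6·4
  ... = 129·(-99) + 412·(31)
So 129·-99 ≡ 1 (mod 412), and -99 mod 412 = 313.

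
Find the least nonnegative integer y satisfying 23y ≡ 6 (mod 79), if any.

14

gcd(79, 23):
  79 = 3*23 + 10
  23 = 2*10 + 3
  10 = 3*3 + 1
  3 = 3*1
so gcd(79, 23) = 1.
1 divides 6, so solutions exist.
Back-substitute for Bézout coefficients:
  1 = 10 - 3*3
  ... = 23*(-24) + 79*(7)
So 23*(-24) ≡ 1 (mod 79); multiply by 6: y ≡ -144 (mod 79).
Smallest nonnegative: y = -144 mod 79 = 14.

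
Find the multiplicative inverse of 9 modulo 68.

53

gcd(68, 9) = 1.
By Bézout, 9·(-15) + 68·(2) = 1.
So 9·-15 ≡ 1 (mod 68), and -15 mod 68 = 53.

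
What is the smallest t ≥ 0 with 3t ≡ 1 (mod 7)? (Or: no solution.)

gcd(7, 3) = 1.
1 divides 1, so solutions exist.
By Bézout, 3·(-2) + 7·(1) = 1.
So 3·(-2) ≡ 1 (mod 7); multiply by 1: t ≡ -2 (mod 7).
Smallest nonnegative: t = -2 mod 7 = 5.

5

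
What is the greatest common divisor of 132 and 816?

12

gcd(816, 132):
  816 = 6×132 + 24
  132 = 5×24 + 12
  24 = 2×12
so gcd(816, 132) = 12.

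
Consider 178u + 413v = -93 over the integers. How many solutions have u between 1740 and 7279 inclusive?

13

gcd(413, 178):
  413 = 2·178 + 57
  178 = 3·57 + 7
  57 = 8·7 + 1
  7 = 7·1
so gcd(413, 178) = 1.
Back-substitute for Bézout coefficients:
  1 = 57 - 8·7
  ... = 178·(-58) + 413·(25)
Scale by -93: particular solution (5394, -2325); reduce u mod 413: (25, -11).
General solution: u = 25 + 413t, v = -11 - 178t for integer t.
1740 ≤ 25 + 413t ≤ 7279 gives t ∈ [5, 17], which is 13 values.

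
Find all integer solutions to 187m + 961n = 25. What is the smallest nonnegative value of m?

gcd(961, 187):
  961 = 5·187 + 26
  187 = 7·26 + 5
  26 = 5·5 + 1
  5 = 5·1
so gcd(961, 187) = 1.
1 divides 25, so solutions exist.
Back-substitute for Bézout coefficients:
  1 = 26 - 5·5
  ... = 187·(-185) + 961·(36)
Scale by 25/1 = 25: (m₀, n₀) = (-4625, 900).
General solution: m = -4625 + 961t, n = 900 - 187t for integer t.
m ≥ 0: smallest is -4625 mod 961 = 180 (at t = 5), with n = -35.

180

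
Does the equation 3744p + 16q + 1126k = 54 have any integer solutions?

gcd(3744, 16) = 16.
gcd(16, 1126) = 2.
2 divides 54, so integer solutions exist.

yes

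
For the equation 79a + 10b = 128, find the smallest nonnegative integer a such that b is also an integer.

2

gcd(79, 10) = 1  (79 = 7·10 + 9, 10 = 1·9 + 1, 9 = 9·1).
1 divides 128, so solutions exist.
Back-substituting, 79·(-1) + 10·(8) = 1.
Scale by 128/1 = 128: (a₀, b₀) = (-128, 1024).
General solution: a = -128 + 10t, b = 1024 - 79t for integer t.
a ≥ 0: smallest is -128 mod 10 = 2 (at t = 13), with b = -3.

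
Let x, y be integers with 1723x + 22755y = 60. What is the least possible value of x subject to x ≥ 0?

17895

gcd(22755, 1723) = 1.
1 divides 60, so solutions exist.
By Bézout, 1723·(-1598) + 22755·(121) = 1.
Scale by 60/1 = 60: (x₀, y₀) = (-95880, 7260).
General solution: x = -95880 + 22755t, y = 7260 - 1723t for integer t.
x ≥ 0: smallest is -95880 mod 22755 = 17895 (at t = 5), with y = -1355.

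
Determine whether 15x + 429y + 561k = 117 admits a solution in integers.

gcd(429, 15) = 3  (429 = 28×15 + 9, 15 = 1×9 + 6, 9 = 1×6 + 3, 6 = 2×3).
gcd(3, 561) = 3.
3 divides 117, so integer solutions exist.

yes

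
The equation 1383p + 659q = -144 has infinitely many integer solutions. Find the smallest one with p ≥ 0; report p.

gcd(1383, 659):
  1383 = 2*659 + 65
  659 = 10*65 + 9
  65 = 7*9 + 2
  9 = 4*2 + 1
  2 = 2*1
so gcd(1383, 659) = 1.
1 divides -144, so solutions exist.
Back-substitute for Bézout coefficients:
  1 = 9 - 4*2
  ... = 1383*(-294) + 659*(617)
Scale by -144/1 = -144: (p₀, q₀) = (42336, -88848).
General solution: p = 42336 + 659t, q = -88848 - 1383t for integer t.
p ≥ 0: smallest is 42336 mod 659 = 160 (at t = -64), with q = -336.

160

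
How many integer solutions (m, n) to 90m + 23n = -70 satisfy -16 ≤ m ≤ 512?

23

gcd(90, 23):
  90 = 3×23 + 21
  23 = 1×21 + 2
  21 = 10×2 + 1
  2 = 2×1
so gcd(90, 23) = 1.
Back-substitute for Bézout coefficients:
  1 = 21 - 10×2
  ... = 90×(11) + 23×(-43)
Scale by -70: particular solution (-770, 3010); reduce m mod 23: (12, -50).
General solution: m = 12 + 23t, n = -50 - 90t for integer t.
-16 ≤ 12 + 23t ≤ 512 gives t ∈ [-1, 21], which is 23 values.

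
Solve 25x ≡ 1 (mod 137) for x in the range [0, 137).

11

gcd(137, 25) = 1  (137 = 5·25 + 12, 25 = 2·12 + 1, 12 = 12·1).
Back-substituting, 25·(11) + 137·(-2) = 1.
So 25·11 ≡ 1 (mod 137), and 11 mod 137 = 11.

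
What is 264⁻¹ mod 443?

344

gcd(443, 264) = 1  (443 = 1·264 + 179, 264 = 1·179 + 85, 179 = 2·85 + 9, 85 = 9·9 + 4, 9 = 2·4 + 1, 4 = 4·1).
Back-substituting, 264·(-99) + 443·(59) = 1.
So 264·-99 ≡ 1 (mod 443), and -99 mod 443 = 344.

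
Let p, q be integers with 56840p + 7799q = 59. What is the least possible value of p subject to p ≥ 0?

6671

gcd(56840, 7799):
  56840 = 7×7799 + 2247
  7799 = 3×2247 + 1058
  2247 = 2×1058 + 131
  1058 = 8×131 + 10
  131 = 13×10 + 1
  10 = 10×1
so gcd(56840, 7799) = 1.
1 divides 59, so solutions exist.
Back-substitute for Bézout coefficients:
  1 = 131 - 13×10
  ... = 56840×(774) + 7799×(-5641)
Scale by 59/1 = 59: (p₀, q₀) = (45666, -332819).
General solution: p = 45666 + 7799t, q = -332819 - 56840t for integer t.
p ≥ 0: smallest is 45666 mod 7799 = 6671 (at t = -5), with q = -48619.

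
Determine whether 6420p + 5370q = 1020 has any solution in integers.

yes

gcd(6420, 5370):
  6420 = 1×5370 + 1050
  5370 = 5×1050 + 120
  1050 = 8×120 + 90
  120 = 1×90 + 30
  90 = 3×30
so gcd(6420, 5370) = 30.
30 divides 1020, so integer solutions exist.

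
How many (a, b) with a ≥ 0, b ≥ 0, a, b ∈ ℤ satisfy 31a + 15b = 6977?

15

gcd(31, 15):
  31 = 2·15 + 1
  15 = 15·1
so gcd(31, 15) = 1.
Back-substitute for Bézout coefficients:
  1 = 31 - 2·15
  ... = 31·(1) + 15·(-2)
Scale by 6977: one solution is (6977, -13954). Reduce a mod 15: (2, 461).
General: a = 2 + 15t, b = 461 - 31t.
a ≥ 0 ⇒ t ≥ 0; b ≥ 0 ⇒ t ≤ 14. So t ∈ [0, 14]: 15 solutions.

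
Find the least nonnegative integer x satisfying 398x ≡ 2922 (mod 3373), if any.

2821

gcd(3373, 398):
  3373 = 8*398 + 189
  398 = 2*189 + 20
  189 = 9*20 + 9
  20 = 2*9 + 2
  9 = 4*2 + 1
  2 = 2*1
so gcd(3373, 398) = 1.
1 divides 2922, so solutions exist.
Back-substitute for Bézout coefficients:
  1 = 9 - 4*2
  ... = 398*(-1517) + 3373*(179)
So 398*(-1517) ≡ 1 (mod 3373); multiply by 2922: x ≡ -4432674 (mod 3373).
Smallest nonnegative: x = -4432674 mod 3373 = 2821.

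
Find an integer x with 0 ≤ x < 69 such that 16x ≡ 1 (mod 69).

gcd(69, 16) = 1  (69 = 4×16 + 5, 16 = 3×5 + 1, 5 = 5×1).
Back-substituting, 16×(13) + 69×(-3) = 1.
So 16×13 ≡ 1 (mod 69), and 13 mod 69 = 13.

13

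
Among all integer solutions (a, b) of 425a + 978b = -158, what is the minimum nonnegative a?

gcd(978, 425):
  978 = 2×425 + 128
  425 = 3×128 + 41
  128 = 3×41 + 5
  41 = 8×5 + 1
  5 = 5×1
so gcd(978, 425) = 1.
1 divides -158, so solutions exist.
Back-substitute for Bézout coefficients:
  1 = 41 - 8×5
  ... = 425×(191) + 978×(-83)
Scale by -158/1 = -158: (a₀, b₀) = (-30178, 13114).
General solution: a = -30178 + 978t, b = 13114 - 425t for integer t.
a ≥ 0: smallest is -30178 mod 978 = 140 (at t = 31), with b = -61.

140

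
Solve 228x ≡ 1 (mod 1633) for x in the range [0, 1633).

gcd(1633, 228) = 1  (1633 = 7*228 + 37, 228 = 6*37 + 6, 37 = 6*6 + 1, 6 = 6*1).
Back-substituting, 228*(-265) + 1633*(37) = 1.
So 228*-265 ≡ 1 (mod 1633), and -265 mod 1633 = 1368.

1368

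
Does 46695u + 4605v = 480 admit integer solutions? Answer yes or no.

gcd(46695, 4605) = 15  (46695 = 10*4605 + 645, 4605 = 7*645 + 90, 645 = 7*90 + 15, 90 = 6*15).
15 divides 480, so integer solutions exist.

yes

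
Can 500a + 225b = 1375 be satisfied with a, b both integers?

gcd(500, 225):
  500 = 2×225 + 50
  225 = 4×50 + 25
  50 = 2×25
so gcd(500, 225) = 25.
25 divides 1375, so integer solutions exist.

yes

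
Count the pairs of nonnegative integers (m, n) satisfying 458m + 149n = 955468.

gcd(458, 149) = 1.
By Bézout, 458·(-27) + 149·(83) = 1.
One solution: (75, 6182).
General: m = 75 + 149t, n = 6182 - 458t.
m ≥ 0 ⇒ t ≥ 0; n ≥ 0 ⇒ t ≤ 13. So t ∈ [0, 13]: 14 solutions.

14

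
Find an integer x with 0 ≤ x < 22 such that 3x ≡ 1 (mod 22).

gcd(22, 3) = 1.
By Bézout, 3·(-7) + 22·(1) = 1.
So 3·-7 ≡ 1 (mod 22), and -7 mod 22 = 15.

15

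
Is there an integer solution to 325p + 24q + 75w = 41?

gcd(325, 24) = 1  (325 = 13×24 + 13, 24 = 1×13 + 11, 13 = 1×11 + 2, 11 = 5×2 + 1, 2 = 2×1).
gcd(1, 75) = 1.
1 divides 41, so integer solutions exist.

yes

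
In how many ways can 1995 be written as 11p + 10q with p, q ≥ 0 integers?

18

gcd(11, 10) = 1  (11 = 1·10 + 1, 10 = 10·1).
Back-substituting, 11·(1) + 10·(-1) = 1.
Scale by 1995: one solution is (1995, -1995). Reduce p mod 10: (5, 194).
General: p = 5 + 10t, q = 194 - 11t.
p ≥ 0 ⇒ t ≥ 0; q ≥ 0 ⇒ t ≤ 17. So t ∈ [0, 17]: 18 solutions.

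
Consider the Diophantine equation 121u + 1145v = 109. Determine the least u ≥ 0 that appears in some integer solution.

gcd(1145, 121) = 1.
1 divides 109, so solutions exist.
By Bézout, 121*(511) + 1145*(-54) = 1.
Scale by 109/1 = 109: (u₀, v₀) = (55699, -5886).
General solution: u = 55699 + 1145t, v = -5886 - 121t for integer t.
u ≥ 0: smallest is 55699 mod 1145 = 739 (at t = -48), with v = -78.

739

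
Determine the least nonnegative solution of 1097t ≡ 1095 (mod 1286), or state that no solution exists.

627

gcd(1286, 1097) = 1.
1 divides 1095, so solutions exist.
By Bézout, 1097·(-313) + 1286·(267) = 1.
So 1097·(-313) ≡ 1 (mod 1286); multiply by 1095: t ≡ -342735 (mod 1286).
Smallest nonnegative: t = -342735 mod 1286 = 627.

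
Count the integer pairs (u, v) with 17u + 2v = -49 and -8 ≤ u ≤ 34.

21

gcd(17, 2):
  17 = 8*2 + 1
  2 = 2*1
so gcd(17, 2) = 1.
Back-substitute for Bézout coefficients:
  1 = 17 - 8*2
  ... = 17*(1) + 2*(-8)
Scale by -49: particular solution (-49, 392); reduce u mod 2: (1, -33).
General solution: u = 1 + 2t, v = -33 - 17t for integer t.
-8 ≤ 1 + 2t ≤ 34 gives t ∈ [-4, 16], which is 21 values.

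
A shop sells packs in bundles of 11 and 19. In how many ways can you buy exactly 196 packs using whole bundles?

Need nonnegative integers with 11j + 19k = 196.
gcd(11, 19) = 1, and 11·(7) + 19·(-4) = 1.
So (j₀, k₀) = (1372, -784); general j = 1372 + 19t, k = -784 - 11t.
j ≥ 0 ⇒ t ≥ -72; k ≥ 0 ⇒ t ≤ -72. That's 1 value of t.

1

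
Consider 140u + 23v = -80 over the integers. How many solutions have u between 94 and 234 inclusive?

gcd(140, 23):
  140 = 6·23 + 2
  23 = 11·2 + 1
  2 = 2·1
so gcd(140, 23) = 1.
Back-substitute for Bézout coefficients:
  1 = 23 - 11·2
  ... = 140·(-11) + 23·(67)
Scale by -80: particular solution (880, -5360); reduce u mod 23: (6, -40).
General solution: u = 6 + 23t, v = -40 - 140t for integer t.
94 ≤ 6 + 23t ≤ 234 gives t ∈ [4, 9], which is 6 values.

6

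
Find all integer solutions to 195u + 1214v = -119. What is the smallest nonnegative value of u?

gcd(1214, 195):
  1214 = 6·195 + 44
  195 = 4·44 + 19
  44 = 2·19 + 6
  19 = 3·6 + 1
  6 = 6·1
so gcd(1214, 195) = 1.
1 divides -119, so solutions exist.
Back-substitute for Bézout coefficients:
  1 = 19 - 3·6
  ... = 195·(193) + 1214·(-31)
Scale by -119/1 = -119: (u₀, v₀) = (-22967, 3689).
General solution: u = -22967 + 1214t, v = 3689 - 195t for integer t.
u ≥ 0: smallest is -22967 mod 1214 = 99 (at t = 19), with v = -16.

99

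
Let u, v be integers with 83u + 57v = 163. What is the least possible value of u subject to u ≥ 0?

26

gcd(83, 57) = 1  (83 = 1*57 + 26, 57 = 2*26 + 5, 26 = 5*5 + 1, 5 = 5*1).
1 divides 163, so solutions exist.
Back-substituting, 83*(11) + 57*(-16) = 1.
Scale by 163/1 = 163: (u₀, v₀) = (1793, -2608).
General solution: u = 1793 + 57t, v = -2608 - 83t for integer t.
u ≥ 0: smallest is 1793 mod 57 = 26 (at t = -31), with v = -35.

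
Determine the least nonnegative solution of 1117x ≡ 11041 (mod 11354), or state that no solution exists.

4645

gcd(11354, 1117):
  11354 = 10*1117 + 184
  1117 = 6*184 + 13
  184 = 14*13 + 2
  13 = 6*2 + 1
  2 = 2*1
so gcd(11354, 1117) = 1.
1 divides 11041, so solutions exist.
Back-substitute for Bézout coefficients:
  1 = 13 - 6*2
  ... = 1117*(5245) + 11354*(-516)
So 1117*(5245) ≡ 1 (mod 11354); multiply by 11041: x ≡ 57910045 (mod 11354).
Smallest nonnegative: x = 57910045 mod 11354 = 4645.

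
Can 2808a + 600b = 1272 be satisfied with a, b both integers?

gcd(2808, 600) = 24.
24 divides 1272, so integer solutions exist.

yes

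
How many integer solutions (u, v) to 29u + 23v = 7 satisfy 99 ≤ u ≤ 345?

gcd(29, 23) = 1  (29 = 1*23 + 6, 23 = 3*6 + 5, 6 = 1*5 + 1, 5 = 5*1).
Back-substituting, 29*(4) + 23*(-5) = 1.
Scale by 7: particular solution (28, -35); reduce u mod 23: (5, -6).
General solution: u = 5 + 23t, v = -6 - 29t for integer t.
99 ≤ 5 + 23t ≤ 345 gives t ∈ [5, 14], which is 10 values.

10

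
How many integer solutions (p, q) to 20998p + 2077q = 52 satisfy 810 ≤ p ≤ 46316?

gcd(20998, 2077) = 1  (20998 = 10×2077 + 228, 2077 = 9×228 + 25, 228 = 9×25 + 3, 25 = 8×3 + 1, 3 = 3×1).
Back-substituting, 20998×(-665) + 2077×(6723) = 1.
Scale by 52: particular solution (-34580, 349596); reduce p mod 2077: (729, -7370).
General solution: p = 729 + 2077t, q = -7370 - 20998t for integer t.
810 ≤ 729 + 2077t ≤ 46316 gives t ∈ [1, 21], which is 21 values.

21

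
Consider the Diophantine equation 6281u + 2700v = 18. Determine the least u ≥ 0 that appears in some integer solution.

gcd(6281, 2700):
  6281 = 2·2700 + 881
  2700 = 3·881 + 57
  881 = 15·57 + 26
  57 = 2·26 + 5
  26 = 5·5 + 1
  5 = 5·1
so gcd(6281, 2700) = 1.
1 divides 18, so solutions exist.
Back-substitute for Bézout coefficients:
  1 = 26 - 5·5
  ... = 6281·(521) + 2700·(-1212)
Scale by 18/1 = 18: (u₀, v₀) = (9378, -21816).
General solution: u = 9378 + 2700t, v = -21816 - 6281t for integer t.
u ≥ 0: smallest is 9378 mod 2700 = 1278 (at t = -3), with v = -2973.

1278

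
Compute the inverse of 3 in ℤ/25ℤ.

gcd(25, 3) = 1  (25 = 8·3 + 1, 3 = 3·1).
Back-substituting, 3·(-8) + 25·(1) = 1.
So 3·-8 ≡ 1 (mod 25), and -8 mod 25 = 17.

17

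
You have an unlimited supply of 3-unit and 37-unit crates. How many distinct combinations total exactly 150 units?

2

Need nonnegative integers with 3j + 37k = 150.
gcd(3, 37) = 1, and 3·(-12) + 37·(1) = 1.
So (j₀, k₀) = (-1800, 150); general j = -1800 + 37t, k = 150 - 3t.
j ≥ 0 ⇒ t ≥ 49; k ≥ 0 ⇒ t ≤ 50. That's 2 values of t.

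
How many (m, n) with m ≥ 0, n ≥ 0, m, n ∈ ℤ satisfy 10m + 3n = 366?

gcd(10, 3):
  10 = 3*3 + 1
  3 = 3*1
so gcd(10, 3) = 1.
Back-substitute for Bézout coefficients:
  1 = 10 - 3*3
  ... = 10*(1) + 3*(-3)
Scale by 366: one solution is (366, -1098). Reduce m mod 3: (0, 122).
General: m = 0 + 3t, n = 122 - 10t.
m ≥ 0 ⇒ t ≥ 0; n ≥ 0 ⇒ t ≤ 12. So t ∈ [0, 12]: 13 solutions.

13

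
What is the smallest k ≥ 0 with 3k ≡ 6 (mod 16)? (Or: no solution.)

gcd(16, 3) = 1.
1 divides 6, so solutions exist.
By Bézout, 3*(-5) + 16*(1) = 1.
So 3*(-5) ≡ 1 (mod 16); multiply by 6: k ≡ -30 (mod 16).
Smallest nonnegative: k = -30 mod 16 = 2.

2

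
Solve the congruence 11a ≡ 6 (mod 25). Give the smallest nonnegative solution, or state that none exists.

21

gcd(25, 11) = 1.
1 divides 6, so solutions exist.
By Bézout, 11·(-9) + 25·(4) = 1.
So 11·(-9) ≡ 1 (mod 25); multiply by 6: a ≡ -54 (mod 25).
Smallest nonnegative: a = -54 mod 25 = 21.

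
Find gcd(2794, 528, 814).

gcd(2794, 528) = 22.
gcd(22, 814) = 22.

22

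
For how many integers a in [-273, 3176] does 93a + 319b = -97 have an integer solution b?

11

gcd(319, 93):
  319 = 3·93 + 40
  93 = 2·40 + 13
  40 = 3·13 + 1
  13 = 13·1
so gcd(319, 93) = 1.
Back-substitute for Bézout coefficients:
  1 = 40 - 3·13
  ... = 93·(-24) + 319·(7)
Scale by -97: particular solution (2328, -679); reduce a mod 319: (95, -28).
General solution: a = 95 + 319t, b = -28 - 93t for integer t.
-273 ≤ 95 + 319t ≤ 3176 gives t ∈ [-1, 9], which is 11 values.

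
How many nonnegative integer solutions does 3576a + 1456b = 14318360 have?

22

gcd(3576, 1456):
  3576 = 2×1456 + 664
  1456 = 2×664 + 128
  664 = 5×128 + 24
  128 = 5×24 + 8
  24 = 3×8
so gcd(3576, 1456) = 8.
Back-substitute for Bézout coefficients:
  8 = 128 - 5×24
  ... = 3576×(-57) + 1456×(140)
Scale by 1789795: one solution is (-102018315, 250571300). Reduce a mod 182: (147, 9473).
General: a = 147 + 182t, b = 9473 - 447t.
a ≥ 0 ⇒ t ≥ 0; b ≥ 0 ⇒ t ≤ 21. So t ∈ [0, 21]: 22 solutions.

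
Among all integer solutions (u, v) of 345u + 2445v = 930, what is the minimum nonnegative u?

gcd(2445, 345) = 15.
15 divides 930, so solutions exist.
By Bézout, 345*(78) + 2445*(-11) = 15.
Scale by 930/15 = 62: (u₀, v₀) = (4836, -682).
General solution: u = 4836 + 163t, v = -682 - 23t for integer t.
u ≥ 0: smallest is 4836 mod 163 = 109 (at t = -29), with v = -15.

109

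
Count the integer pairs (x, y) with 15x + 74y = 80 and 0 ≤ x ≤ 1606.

gcd(74, 15):
  74 = 4·15 + 14
  15 = 1·14 + 1
  14 = 14·1
so gcd(74, 15) = 1.
Back-substitute for Bézout coefficients:
  1 = 15 - 1·14
  ... = 15·(5) + 74·(-1)
Scale by 80: particular solution (400, -80); reduce x mod 74: (30, -5).
General solution: x = 30 + 74t, y = -5 - 15t for integer t.
0 ≤ 30 + 74t ≤ 1606 gives t ∈ [0, 21], which is 22 values.

22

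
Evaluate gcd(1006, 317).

1

gcd(1006, 317):
  1006 = 3·317 + 55
  317 = 5·55 + 42
  55 = 1·42 + 13
  42 = 3·13 + 3
  13 = 4·3 + 1
  3 = 3·1
so gcd(1006, 317) = 1.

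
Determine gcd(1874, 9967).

gcd(9967, 1874) = 1  (9967 = 5·1874 + 597, 1874 = 3·597 + 83, 597 = 7·83 + 16, 83 = 5·16 + 3, 16 = 5·3 + 1, 3 = 3·1).

1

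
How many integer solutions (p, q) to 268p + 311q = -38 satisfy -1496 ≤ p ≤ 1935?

11

gcd(311, 268) = 1.
By Bézout, 268·(94) + 311·(-81) = 1.
Particular solution: (160, -138).
General solution: p = 160 + 311t, q = -138 - 268t for integer t.
-1496 ≤ 160 + 311t ≤ 1935 gives t ∈ [-5, 5], which is 11 values.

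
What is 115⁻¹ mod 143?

97

gcd(143, 115):
  143 = 1*115 + 28
  115 = 4*28 + 3
  28 = 9*3 + 1
  3 = 3*1
so gcd(143, 115) = 1.
Back-substitute for Bézout coefficients:
  1 = 28 - 9*3
  ... = 115*(-46) + 143*(37)
So 115*-46 ≡ 1 (mod 143), and -46 mod 143 = 97.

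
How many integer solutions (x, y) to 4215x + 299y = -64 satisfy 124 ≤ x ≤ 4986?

16

gcd(4215, 299):
  4215 = 14·299 + 29
  299 = 10·29 + 9
  29 = 3·9 + 2
  9 = 4·2 + 1
  2 = 2·1
so gcd(4215, 299) = 1.
Back-substitute for Bézout coefficients:
  1 = 9 - 4·2
  ... = 4215·(-134) + 299·(1889)
Scale by -64: particular solution (8576, -120896); reduce x mod 299: (204, -2876).
General solution: x = 204 + 299t, y = -2876 - 4215t for integer t.
124 ≤ 204 + 299t ≤ 4986 gives t ∈ [0, 15], which is 16 values.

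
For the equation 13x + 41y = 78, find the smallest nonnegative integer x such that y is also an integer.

6

gcd(41, 13):
  41 = 3*13 + 2
  13 = 6*2 + 1
  2 = 2*1
so gcd(41, 13) = 1.
1 divides 78, so solutions exist.
Back-substitute for Bézout coefficients:
  1 = 13 - 6*2
  ... = 13*(19) + 41*(-6)
Scale by 78/1 = 78: (x₀, y₀) = (1482, -468).
General solution: x = 1482 + 41t, y = -468 - 13t for integer t.
x ≥ 0: smallest is 1482 mod 41 = 6 (at t = -36), with y = 0.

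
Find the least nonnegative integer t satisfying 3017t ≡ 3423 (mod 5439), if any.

gcd(5439, 3017):
  5439 = 1×3017 + 2422
  3017 = 1×2422 + 595
  2422 = 4×595 + 42
  595 = 14×42 + 7
  42 = 6×7
so gcd(5439, 3017) = 7.
7 divides 3423, so solutions exist.
Back-substitute for Bézout coefficients:
  7 = 595 - 14×42
  ... = 3017×(128) + 5439×(-71)
So 3017×(128) ≡ 7 (mod 5439); multiply by 489: t ≡ 62592 (mod 777).
Smallest nonnegative: t = 62592 mod 777 = 432.

432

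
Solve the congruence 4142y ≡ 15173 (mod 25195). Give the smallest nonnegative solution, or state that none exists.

gcd(25195, 4142) = 1.
1 divides 15173, so solutions exist.
By Bézout, 4142·(4848) + 25195·(-797) = 1.
So 4142·(4848) ≡ 1 (mod 25195); multiply by 15173: y ≡ 73558704 (mod 25195).
Smallest nonnegative: y = 73558704 mod 25195 = 14499.

14499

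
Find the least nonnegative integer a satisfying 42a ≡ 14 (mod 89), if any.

gcd(89, 42) = 1  (89 = 2·42 + 5, 42 = 8·5 + 2, 5 = 2·2 + 1, 2 = 2·1).
1 divides 14, so solutions exist.
Back-substituting, 42·(-36) + 89·(17) = 1.
So 42·(-36) ≡ 1 (mod 89); multiply by 14: a ≡ -504 (mod 89).
Smallest nonnegative: a = -504 mod 89 = 30.

30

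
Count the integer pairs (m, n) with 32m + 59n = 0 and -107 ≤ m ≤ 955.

gcd(59, 32):
  59 = 1×32 + 27
  32 = 1×27 + 5
  27 = 5×5 + 2
  5 = 2×2 + 1
  2 = 2×1
so gcd(59, 32) = 1.
Back-substitute for Bézout coefficients:
  1 = 5 - 2×2
  ... = 32×(24) + 59×(-13)
Scale by 0: particular solution (0, 0); reduce m mod 59: (0, 0).
General solution: m = 0 + 59t, n = 0 - 32t for integer t.
-107 ≤ 0 + 59t ≤ 955 gives t ∈ [-1, 16], which is 18 values.

18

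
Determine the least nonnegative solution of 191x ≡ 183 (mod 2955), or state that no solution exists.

1053

gcd(2955, 191):
  2955 = 15*191 + 90
  191 = 2*90 + 11
  90 = 8*11 + 2
  11 = 5*2 + 1
  2 = 2*1
so gcd(2955, 191) = 1.
1 divides 183, so solutions exist.
Back-substitute for Bézout coefficients:
  1 = 11 - 5*2
  ... = 191*(1346) + 2955*(-87)
So 191*(1346) ≡ 1 (mod 2955); multiply by 183: x ≡ 246318 (mod 2955).
Smallest nonnegative: x = 246318 mod 2955 = 1053.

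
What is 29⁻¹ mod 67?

gcd(67, 29) = 1  (67 = 2·29 + 9, 29 = 3·9 + 2, 9 = 4·2 + 1, 2 = 2·1).
Back-substituting, 29·(-30) + 67·(13) = 1.
So 29·-30 ≡ 1 (mod 67), and -30 mod 67 = 37.

37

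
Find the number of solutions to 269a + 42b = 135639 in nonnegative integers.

gcd(269, 42) = 1.
By Bézout, 269×(5) + 42×(-32) = 1.
One solution: (21, 3095).
General: a = 21 + 42t, b = 3095 - 269t.
a ≥ 0 ⇒ t ≥ 0; b ≥ 0 ⇒ t ≤ 11. So t ∈ [0, 11]: 12 solutions.

12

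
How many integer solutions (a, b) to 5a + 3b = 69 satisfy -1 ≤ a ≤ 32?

11

gcd(5, 3) = 1.
By Bézout, 5·(-1) + 3·(2) = 1.
Particular solution: (0, 23).
General solution: a = 0 + 3t, b = 23 - 5t for integer t.
-1 ≤ 0 + 3t ≤ 32 gives t ∈ [0, 10], which is 11 values.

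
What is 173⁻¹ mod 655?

gcd(655, 173) = 1.
By Bézout, 173·(-53) + 655·(14) = 1.
So 173·-53 ≡ 1 (mod 655), and -53 mod 655 = 602.

602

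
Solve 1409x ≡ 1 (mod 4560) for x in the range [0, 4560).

2369

gcd(4560, 1409) = 1  (4560 = 3·1409 + 333, 1409 = 4·333 + 77, 333 = 4·77 + 25, 77 = 3·25 + 2, 25 = 12·2 + 1, 2 = 2·1).
Back-substituting, 1409·(-2191) + 4560·(677) = 1.
So 1409·-2191 ≡ 1 (mod 4560), and -2191 mod 4560 = 2369.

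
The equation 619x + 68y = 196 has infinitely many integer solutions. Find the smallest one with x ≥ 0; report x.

28

gcd(619, 68):
  619 = 9×68 + 7
  68 = 9×7 + 5
  7 = 1×5 + 2
  5 = 2×2 + 1
  2 = 2×1
so gcd(619, 68) = 1.
1 divides 196, so solutions exist.
Back-substitute for Bézout coefficients:
  1 = 5 - 2×2
  ... = 619×(-29) + 68×(264)
Scale by 196/1 = 196: (x₀, y₀) = (-5684, 51744).
General solution: x = -5684 + 68t, y = 51744 - 619t for integer t.
x ≥ 0: smallest is -5684 mod 68 = 28 (at t = 84), with y = -252.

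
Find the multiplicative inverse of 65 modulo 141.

128

gcd(141, 65) = 1  (141 = 2*65 + 11, 65 = 5*11 + 10, 11 = 1*10 + 1, 10 = 10*1).
Back-substituting, 65*(-13) + 141*(6) = 1.
So 65*-13 ≡ 1 (mod 141), and -13 mod 141 = 128.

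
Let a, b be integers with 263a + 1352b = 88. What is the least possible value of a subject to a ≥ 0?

gcd(1352, 263) = 1  (1352 = 5*263 + 37, 263 = 7*37 + 4, 37 = 9*4 + 1, 4 = 4*1).
1 divides 88, so solutions exist.
Back-substituting, 263*(-329) + 1352*(64) = 1.
Scale by 88/1 = 88: (a₀, b₀) = (-28952, 5632).
General solution: a = -28952 + 1352t, b = 5632 - 263t for integer t.
a ≥ 0: smallest is -28952 mod 1352 = 792 (at t = 22), with b = -154.

792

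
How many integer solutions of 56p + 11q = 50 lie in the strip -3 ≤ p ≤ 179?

16

gcd(56, 11) = 1  (56 = 5·11 + 1, 11 = 11·1).
Back-substituting, 56·(1) + 11·(-5) = 1.
Scale by 50: particular solution (50, -250); reduce p mod 11: (6, -26).
General solution: p = 6 + 11t, q = -26 - 56t for integer t.
-3 ≤ 6 + 11t ≤ 179 gives t ∈ [0, 15], which is 16 values.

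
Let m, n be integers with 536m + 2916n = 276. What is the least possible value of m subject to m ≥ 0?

93

gcd(2916, 536):
  2916 = 5·536 + 236
  536 = 2·236 + 64
  236 = 3·64 + 44
  64 = 1·44 + 20
  44 = 2·20 + 4
  20 = 5·4
so gcd(2916, 536) = 4.
4 divides 276, so solutions exist.
Back-substitute for Bézout coefficients:
  4 = 44 - 2·20
  ... = 536·(-136) + 2916·(25)
Scale by 276/4 = 69: (m₀, n₀) = (-9384, 1725).
General solution: m = -9384 + 729t, n = 1725 - 134t for integer t.
m ≥ 0: smallest is -9384 mod 729 = 93 (at t = 13), with n = -17.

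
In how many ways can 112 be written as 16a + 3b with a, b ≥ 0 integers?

gcd(16, 3) = 1  (16 = 5×3 + 1, 3 = 3×1).
Back-substituting, 16×(1) + 3×(-5) = 1.
Scale by 112: one solution is (112, -560). Reduce a mod 3: (1, 32).
General: a = 1 + 3t, b = 32 - 16t.
a ≥ 0 ⇒ t ≥ 0; b ≥ 0 ⇒ t ≤ 2. So t ∈ [0, 2]: 3 solutions.

3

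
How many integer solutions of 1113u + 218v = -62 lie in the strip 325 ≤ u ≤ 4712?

gcd(1113, 218) = 1.
By Bézout, 1113*(19) + 218*(-97) = 1.
Particular solution: (130, -664).
General solution: u = 130 + 218t, v = -664 - 1113t for integer t.
325 ≤ 130 + 218t ≤ 4712 gives t ∈ [1, 21], which is 21 values.

21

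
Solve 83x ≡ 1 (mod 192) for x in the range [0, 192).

155

gcd(192, 83) = 1.
By Bézout, 83·(-37) + 192·(16) = 1.
So 83·-37 ≡ 1 (mod 192), and -37 mod 192 = 155.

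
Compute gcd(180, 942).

gcd(942, 180):
  942 = 5*180 + 42
  180 = 4*42 + 12
  42 = 3*12 + 6
  12 = 2*6
so gcd(942, 180) = 6.

6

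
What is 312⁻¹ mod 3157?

gcd(3157, 312) = 1  (3157 = 10×312 + 37, 312 = 8×37 + 16, 37 = 2×16 + 5, 16 = 3×5 + 1, 5 = 5×1).
Back-substituting, 312×(597) + 3157×(-59) = 1.
So 312×597 ≡ 1 (mod 3157), and 597 mod 3157 = 597.

597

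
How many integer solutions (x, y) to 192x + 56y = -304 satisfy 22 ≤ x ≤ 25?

0

gcd(192, 56) = 8  (192 = 3*56 + 24, 56 = 2*24 + 8, 24 = 3*8).
Back-substituting, 192*(-2) + 56*(7) = 8.
Scale by -38: particular solution (76, -266); reduce x mod 7: (6, -26).
General solution: x = 6 + 7t, y = -26 - 24t for integer t.
22 ≤ 6 + 7t ≤ 25 gives t ∈ [3, 2], which is 0 values.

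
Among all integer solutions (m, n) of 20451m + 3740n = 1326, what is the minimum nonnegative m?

146

gcd(20451, 3740):
  20451 = 5·3740 + 1751
  3740 = 2·1751 + 238
  1751 = 7·238 + 85
  238 = 2·85 + 68
  85 = 1·68 + 17
  68 = 4·17
so gcd(20451, 3740) = 17.
17 divides 1326, so solutions exist.
Back-substitute for Bézout coefficients:
  17 = 85 - 1·68
  ... = 20451·(47) + 3740·(-257)
Scale by 1326/17 = 78: (m₀, n₀) = (3666, -20046).
General solution: m = 3666 + 220t, n = -20046 - 1203t for integer t.
m ≥ 0: smallest is 3666 mod 220 = 146 (at t = -16), with n = -798.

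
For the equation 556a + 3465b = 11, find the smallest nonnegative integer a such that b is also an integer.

1826

gcd(3465, 556):
  3465 = 6*556 + 129
  556 = 4*129 + 40
  129 = 3*40 + 9
  40 = 4*9 + 4
  9 = 2*4 + 1
  4 = 4*1
so gcd(3465, 556) = 1.
1 divides 11, so solutions exist.
Back-substitute for Bézout coefficients:
  1 = 9 - 2*4
  ... = 556*(-779) + 3465*(125)
Scale by 11/1 = 11: (a₀, b₀) = (-8569, 1375).
General solution: a = -8569 + 3465t, b = 1375 - 556t for integer t.
a ≥ 0: smallest is -8569 mod 3465 = 1826 (at t = 3), with b = -293.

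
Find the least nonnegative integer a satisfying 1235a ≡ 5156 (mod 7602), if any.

gcd(7602, 1235) = 1.
1 divides 5156, so solutions exist.
By Bézout, 1235·(-1465) + 7602·(238) = 1.
So 1235·(-1465) ≡ 1 (mod 7602); multiply by 5156: a ≡ -7553540 (mod 7602).
Smallest nonnegative: a = -7553540 mod 7602 = 2848.

2848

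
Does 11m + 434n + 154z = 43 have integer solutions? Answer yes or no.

yes

gcd(434, 11):
  434 = 39·11 + 5
  11 = 2·5 + 1
  5 = 5·1
so gcd(434, 11) = 1.
gcd(1, 154) = 1.
1 divides 43, so integer solutions exist.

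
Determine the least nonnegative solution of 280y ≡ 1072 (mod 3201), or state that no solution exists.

2839

gcd(3201, 280) = 1  (3201 = 11×280 + 121, 280 = 2×121 + 38, 121 = 3×38 + 7, 38 = 5×7 + 3, 7 = 2×3 + 1, 3 = 3×1).
1 divides 1072, so solutions exist.
Back-substituting, 280×(-926) + 3201×(81) = 1.
So 280×(-926) ≡ 1 (mod 3201); multiply by 1072: y ≡ -992672 (mod 3201).
Smallest nonnegative: y = -992672 mod 3201 = 2839.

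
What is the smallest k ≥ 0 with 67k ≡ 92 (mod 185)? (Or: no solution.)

gcd(185, 67) = 1  (185 = 2*67 + 51, 67 = 1*51 + 16, 51 = 3*16 + 3, 16 = 5*3 + 1, 3 = 3*1).
1 divides 92, so solutions exist.
Back-substituting, 67*(58) + 185*(-21) = 1.
So 67*(58) ≡ 1 (mod 185); multiply by 92: k ≡ 5336 (mod 185).
Smallest nonnegative: k = 5336 mod 185 = 156.

156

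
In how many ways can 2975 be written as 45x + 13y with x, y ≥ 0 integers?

gcd(45, 13):
  45 = 3×13 + 6
  13 = 2×6 + 1
  6 = 6×1
so gcd(45, 13) = 1.
Back-substitute for Bézout coefficients:
  1 = 13 - 2×6
  ... = 45×(-2) + 13×(7)
Scale by 2975: one solution is (-5950, 20825). Reduce x mod 13: (4, 215).
General: x = 4 + 13t, y = 215 - 45t.
x ≥ 0 ⇒ t ≥ 0; y ≥ 0 ⇒ t ≤ 4. So t ∈ [0, 4]: 5 solutions.

5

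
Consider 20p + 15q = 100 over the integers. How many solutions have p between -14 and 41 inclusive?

gcd(20, 15) = 5  (20 = 1·15 + 5, 15 = 3·5).
Back-substituting, 20·(1) + 15·(-1) = 5.
Scale by 20: particular solution (20, -20); reduce p mod 3: (2, 4).
General solution: p = 2 + 3t, q = 4 - 4t for integer t.
-14 ≤ 2 + 3t ≤ 41 gives t ∈ [-5, 13], which is 19 values.

19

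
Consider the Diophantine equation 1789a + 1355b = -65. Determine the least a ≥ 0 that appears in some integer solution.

515

gcd(1789, 1355) = 1.
1 divides -65, so solutions exist.
By Bézout, 1789×(409) + 1355×(-540) = 1.
Scale by -65/1 = -65: (a₀, b₀) = (-26585, 35100).
General solution: a = -26585 + 1355t, b = 35100 - 1789t for integer t.
a ≥ 0: smallest is -26585 mod 1355 = 515 (at t = 20), with b = -680.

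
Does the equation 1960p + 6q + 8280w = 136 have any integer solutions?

yes

gcd(1960, 6) = 2  (1960 = 326*6 + 4, 6 = 1*4 + 2, 4 = 2*2).
gcd(2, 8280) = 2.
2 divides 136, so integer solutions exist.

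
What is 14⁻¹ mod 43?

40

gcd(43, 14):
  43 = 3·14 + 1
  14 = 14·1
so gcd(43, 14) = 1.
Back-substitute for Bézout coefficients:
  1 = 43 - 3·14
  ... = 14·(-3) + 43·(1)
So 14·-3 ≡ 1 (mod 43), and -3 mod 43 = 40.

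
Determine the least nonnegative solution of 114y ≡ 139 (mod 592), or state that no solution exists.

gcd(592, 114) = 2  (592 = 5·114 + 22, 114 = 5·22 + 4, 22 = 5·4 + 2, 4 = 2·2).
2 does not divide 139, so the congruence has no solution.

no solution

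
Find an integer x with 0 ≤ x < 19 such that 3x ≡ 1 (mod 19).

gcd(19, 3) = 1  (19 = 6×3 + 1, 3 = 3×1).
Back-substituting, 3×(-6) + 19×(1) = 1.
So 3×-6 ≡ 1 (mod 19), and -6 mod 19 = 13.

13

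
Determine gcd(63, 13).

gcd(63, 13):
  63 = 4·13 + 11
  13 = 1·11 + 2
  11 = 5·2 + 1
  2 = 2·1
so gcd(63, 13) = 1.

1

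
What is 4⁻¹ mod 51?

13

gcd(51, 4) = 1.
By Bézout, 4·(13) + 51·(-1) = 1.
So 4·13 ≡ 1 (mod 51), and 13 mod 51 = 13.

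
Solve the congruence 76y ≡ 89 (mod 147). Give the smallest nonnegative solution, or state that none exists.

gcd(147, 76) = 1  (147 = 1·76 + 71, 76 = 1·71 + 5, 71 = 14·5 + 1, 5 = 5·1).
1 divides 89, so solutions exist.
Back-substituting, 76·(-29) + 147·(15) = 1.
So 76·(-29) ≡ 1 (mod 147); multiply by 89: y ≡ -2581 (mod 147).
Smallest nonnegative: y = -2581 mod 147 = 65.

65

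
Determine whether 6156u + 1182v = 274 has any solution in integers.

gcd(6156, 1182) = 6  (6156 = 5*1182 + 246, 1182 = 4*246 + 198, 246 = 1*198 + 48, 198 = 4*48 + 6, 48 = 8*6).
6 does not divide 274 (remainder 4), so no integer solutions.

no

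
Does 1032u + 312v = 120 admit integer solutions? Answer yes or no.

yes

gcd(1032, 312) = 24  (1032 = 3·312 + 96, 312 = 3·96 + 24, 96 = 4·24).
24 divides 120, so integer solutions exist.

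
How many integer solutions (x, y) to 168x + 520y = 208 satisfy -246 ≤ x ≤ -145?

gcd(520, 168) = 8  (520 = 3×168 + 16, 168 = 10×16 + 8, 16 = 2×8).
Back-substituting, 168×(31) + 520×(-10) = 8.
Scale by 26: particular solution (806, -260); reduce x mod 65: (26, -8).
General solution: x = 26 + 65t, y = -8 - 21t for integer t.
-246 ≤ 26 + 65t ≤ -145 gives t ∈ [-4, -3], which is 2 values.

2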